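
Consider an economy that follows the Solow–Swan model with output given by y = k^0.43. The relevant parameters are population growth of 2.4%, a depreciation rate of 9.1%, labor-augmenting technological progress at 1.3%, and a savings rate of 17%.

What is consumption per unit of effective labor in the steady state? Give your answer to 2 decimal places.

c* = 1.03

Steady state requires s·f(k) = (n + g + δ)·k, i.e. s·k^α = (n + g + δ)·k.
Rearranging, k^(1−α) = s / (n + g + δ).
k^0.57 = 0.17 / (0.024 + 0.013 + 0.091) = 0.17 / 0.128 = 1.3281
k* = 1.3281^(1/0.57) ≈ 1.6451
y* = (k*)^α = 1.6451^0.43 ≈ 1.2387
c* = (1 − s)·y* = (1 − 0.17) × 1.2387 ≈ 1.0281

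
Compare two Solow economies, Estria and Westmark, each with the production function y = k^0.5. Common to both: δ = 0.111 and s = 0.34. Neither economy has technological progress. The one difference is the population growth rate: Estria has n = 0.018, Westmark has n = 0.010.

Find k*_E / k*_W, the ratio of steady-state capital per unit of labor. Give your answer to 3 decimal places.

k*_E / k*_W ≈ 0.880

Steady-state k* = [s/(n + δ)]^(1/(1−α)), so the ratio is [ (s_E/(n + δ)_E) / (s_W/(n + δ)_W) ]^2.
s_E/(n + δ)_E = 0.34/0.129 = 2.6357; s_W/(n + δ)_W = 0.34/0.121 = 2.8099.
Ratio = (2.6357/2.8099)^2 = 0.9380^2 ≈ 0.8798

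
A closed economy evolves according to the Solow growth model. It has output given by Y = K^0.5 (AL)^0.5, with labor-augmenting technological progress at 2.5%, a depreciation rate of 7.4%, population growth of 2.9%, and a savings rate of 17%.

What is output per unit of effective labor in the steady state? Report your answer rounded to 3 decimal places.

At the steady state, Δk = 0, so s·k^α = (n + g + δ)·k.
Rearranging, k^(1−α) = s / (n + g + δ).
k^0.5 = 0.17 / (0.029 + 0.025 + 0.074) = 0.17 / 0.128 = 1.3281
k* = 1.3281^(1/0.5) ≈ 1.7638
y* = (k*)^α = 1.7638^0.5 ≈ 1.3281

y* = 1.328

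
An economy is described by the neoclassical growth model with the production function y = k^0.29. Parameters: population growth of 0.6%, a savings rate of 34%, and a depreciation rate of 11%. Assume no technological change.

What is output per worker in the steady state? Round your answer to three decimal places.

In steady state, investment equals break-even investment: s·k^α = (n + δ)·k.
Dividing both sides by k: k^(1−α) = s / (n + δ).
k^0.71 = 0.34 / (0.006 + 0.110) = 0.34 / 0.116 = 2.9310
k* = 2.9310^(1/0.71) ≈ 4.5475
y* = (k*)^α = 4.5475^0.29 ≈ 1.5515

y* = 1.552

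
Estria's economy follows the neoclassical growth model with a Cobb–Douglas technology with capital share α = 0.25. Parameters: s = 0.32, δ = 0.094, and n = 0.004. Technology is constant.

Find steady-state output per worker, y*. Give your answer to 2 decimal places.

At the steady state, Δk = 0, so s·k^α = (n + δ)·k.
Dividing both sides by k: k^(1−α) = s / (n + δ).
k^0.75 = 0.32 / (0.004 + 0.094) = 0.32 / 0.098 = 3.2653
k* = 3.2653^(1/0.75) ≈ 4.8443
y* = (k*)^α = 4.8443^0.25 ≈ 1.4836

y* ≈ 1.48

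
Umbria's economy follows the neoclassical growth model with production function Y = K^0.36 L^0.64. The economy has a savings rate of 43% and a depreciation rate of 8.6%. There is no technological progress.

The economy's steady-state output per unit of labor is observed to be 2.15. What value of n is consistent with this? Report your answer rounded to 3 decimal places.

Steady state requires s·f(k) = (n + δ)·k, i.e. s·k^α = (n + δ)·k.
Since y* = [s/(n + δ)]^(α/(1−α)), we have s/(n + δ) = (y*)^((1−α)/α) = 2.15^1.7778 = 3.8995.
Therefore n + δ = s / 3.8995 = 0.43 / 3.8995 = 0.1103, so n = 0.1103 − 0.086 = 0.0243.

n ≈ 0.024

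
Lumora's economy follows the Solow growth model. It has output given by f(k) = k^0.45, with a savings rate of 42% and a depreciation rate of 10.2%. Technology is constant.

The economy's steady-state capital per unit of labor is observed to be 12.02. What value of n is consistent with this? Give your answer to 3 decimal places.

In steady state, investment equals break-even investment: s·k^α = (n + δ)·k.
So s / (n + δ) = (k*)^(1−α) = 12.02^0.55 = 3.9260.
Therefore n + δ = s / 3.9260 = 0.42 / 3.9260 = 0.1070, so n = 0.1070 − 0.102 = 0.0050.

n ≈ 0.005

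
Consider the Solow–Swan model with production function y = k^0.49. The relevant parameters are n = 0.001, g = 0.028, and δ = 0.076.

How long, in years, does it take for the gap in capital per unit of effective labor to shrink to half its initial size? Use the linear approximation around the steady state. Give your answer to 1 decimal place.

Near the steady state the convergence rate is λ = (1 − α)(n + g + δ).
λ = (1 − 0.49) × 0.105 = 0.51 × 0.105 = 0.05355
Half-life = ln 2 / λ = 0.6931 / 0.05355 ≈ 12.94 years

about 12.9 years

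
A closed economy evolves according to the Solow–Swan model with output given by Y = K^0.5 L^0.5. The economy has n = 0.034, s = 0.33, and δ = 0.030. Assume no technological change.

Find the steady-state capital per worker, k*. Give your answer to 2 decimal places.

k* ≈ 26.59

At the steady state, Δk = 0, so s·k^α = (n + δ)·k.
Dividing both sides by k: k^(1−α) = s / (n + δ).
k^0.5 = 0.33 / (0.034 + 0.030) = 0.33 / 0.064 = 5.1563
k* = 5.1563^(1/0.5) ≈ 26.5874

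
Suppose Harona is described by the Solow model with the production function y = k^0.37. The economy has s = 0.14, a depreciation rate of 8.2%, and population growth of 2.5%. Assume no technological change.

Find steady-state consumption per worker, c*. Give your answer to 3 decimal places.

c* = 1.007

At the steady state, Δk = 0, so s·k^α = (n + δ)·k.
Dividing both sides by k: k^(1−α) = s / (n + δ).
k^0.63 = 0.14 / (0.025 + 0.082) = 0.14 / 0.107 = 1.3084
k* = 1.3084^(1/0.63) ≈ 1.5322
y* = (k*)^α = 1.5322^0.37 ≈ 1.1710
c* = (1 − s)·y* = (1 − 0.14) × 1.1710 ≈ 1.0071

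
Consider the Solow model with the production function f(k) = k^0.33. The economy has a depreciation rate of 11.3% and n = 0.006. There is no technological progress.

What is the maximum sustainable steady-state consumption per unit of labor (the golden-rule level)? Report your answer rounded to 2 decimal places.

At the golden rule, f'(k) = n + δ, so α·k^(α−1) = n + δ and k_gold = (α/(n + δ))^(1/(1−α)).
k_gold = (0.33/0.119)^(1/0.67) = 2.7731^1.4925 ≈ 4.5827
c_gold = f(k_gold) − (n + δ)·k_gold = 1.6526 − 0.119×4.5827 ≈ 1.1073

c_gold ≈ 1.11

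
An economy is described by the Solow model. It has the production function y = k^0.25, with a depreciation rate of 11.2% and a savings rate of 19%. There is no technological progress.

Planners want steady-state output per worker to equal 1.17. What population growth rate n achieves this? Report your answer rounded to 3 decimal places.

At the steady state, Δk = 0, so s·k^α = (n + δ)·k.
Since y* = [s/(n + δ)]^(α/(1−α)), we have s/(n + δ) = (y*)^((1−α)/α) = 1.17^3 = 1.6016.
Therefore n + δ = s / 1.6016 = 0.19 / 1.6016 = 0.1186, so n = 0.1186 − 0.112 = 0.0066.

n ≈ 0.007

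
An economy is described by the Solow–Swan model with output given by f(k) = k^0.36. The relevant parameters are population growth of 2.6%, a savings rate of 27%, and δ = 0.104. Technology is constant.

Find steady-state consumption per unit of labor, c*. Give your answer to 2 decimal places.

In steady state, investment equals break-even investment: s·k^α = (n + δ)·k.
Rearranging, k^(1−α) = s / (n + δ).
k^0.64 = 0.27 / (0.026 + 0.104) = 0.27 / 0.130 = 2.0769
k* = 2.0769^(1/0.64) ≈ 3.1330
y* = (k*)^α = 3.1330^0.36 ≈ 1.5085
c* = (1 − s)·y* = (1 − 0.27) × 1.5085 ≈ 1.1012

c* = 1.10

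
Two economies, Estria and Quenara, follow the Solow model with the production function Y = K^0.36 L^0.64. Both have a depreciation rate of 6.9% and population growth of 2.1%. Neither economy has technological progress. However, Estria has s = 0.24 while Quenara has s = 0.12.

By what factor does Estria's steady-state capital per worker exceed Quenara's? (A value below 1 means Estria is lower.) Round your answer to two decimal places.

Steady-state k* = [s/(n + δ)]^(1/(1−α)), so the ratio is [ (s_E/(n + δ)_E) / (s_Q/(n + δ)_Q) ]^1.5625.
s_E/(n + δ)_E = 0.24/0.090 = 2.6667; s_Q/(n + δ)_Q = 0.12/0.090 = 1.3333.
Ratio = (2.6667/1.3333)^1.5625 = 2.0001^1.5625 ≈ 2.9539

ratio ≈ 2.95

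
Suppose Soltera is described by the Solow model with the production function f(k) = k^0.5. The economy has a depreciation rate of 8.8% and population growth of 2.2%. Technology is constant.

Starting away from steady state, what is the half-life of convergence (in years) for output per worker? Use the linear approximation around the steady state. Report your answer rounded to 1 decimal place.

about 12.6 years

Near the steady state the convergence rate is λ = (1 − α)(n + δ).
λ = (1 − 0.5) × 0.110 = 0.5 × 0.110 = 0.0550
Half-life = ln 2 / λ = 0.6931 / 0.0550 ≈ 12.60 years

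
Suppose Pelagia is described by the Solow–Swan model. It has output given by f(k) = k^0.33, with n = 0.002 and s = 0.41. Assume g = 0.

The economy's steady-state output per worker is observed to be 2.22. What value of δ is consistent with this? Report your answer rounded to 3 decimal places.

δ ≈ 0.079

At the steady state, Δk = 0, so s·k^α = (n + δ)·k.
Since y* = [s/(n + δ)]^(α/(1−α)), we have s/(n + δ) = (y*)^((1−α)/α) = 2.22^2.0303 = 5.0489.
Therefore n + δ = s / 5.0489 = 0.41 / 5.0489 = 0.0812, so δ = 0.0812 − 0.002 = 0.0792.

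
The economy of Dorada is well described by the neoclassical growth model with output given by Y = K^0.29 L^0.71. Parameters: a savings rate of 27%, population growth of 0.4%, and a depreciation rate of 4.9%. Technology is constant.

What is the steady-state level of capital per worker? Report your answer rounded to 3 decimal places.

In steady state, investment equals break-even investment: s·k^α = (n + δ)·k.
Rearranging, k^(1−α) = s / (n + δ).
k^0.71 = 0.27 / (0.004 + 0.049) = 0.27 / 0.053 = 5.0943
k* = 5.0943^(1/0.71) ≈ 9.9059

k* ≈ 9.906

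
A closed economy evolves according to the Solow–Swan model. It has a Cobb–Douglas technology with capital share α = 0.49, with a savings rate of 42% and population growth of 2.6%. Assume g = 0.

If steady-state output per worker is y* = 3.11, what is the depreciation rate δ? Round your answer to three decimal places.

In steady state, investment equals break-even investment: s·k^α = (n + δ)·k.
Since y* = [s/(n + δ)]^(α/(1−α)), we have s/(n + δ) = (y*)^((1−α)/α) = 3.11^1.0408 = 3.2574.
Therefore n + δ = s / 3.2574 = 0.42 / 3.2574 = 0.1289, so δ = 0.1289 − 0.026 = 0.1029.

δ ≈ 0.103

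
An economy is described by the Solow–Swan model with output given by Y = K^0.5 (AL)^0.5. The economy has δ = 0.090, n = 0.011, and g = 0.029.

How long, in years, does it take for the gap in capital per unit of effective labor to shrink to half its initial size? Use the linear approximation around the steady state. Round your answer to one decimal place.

t_½ ≈ 10.7 years

Near the steady state the convergence rate is λ = (1 − α)(n + g + δ).
λ = (1 − 0.5) × 0.130 = 0.5 × 0.130 = 0.0650
Half-life = ln 2 / λ = 0.6931 / 0.0650 ≈ 10.66 years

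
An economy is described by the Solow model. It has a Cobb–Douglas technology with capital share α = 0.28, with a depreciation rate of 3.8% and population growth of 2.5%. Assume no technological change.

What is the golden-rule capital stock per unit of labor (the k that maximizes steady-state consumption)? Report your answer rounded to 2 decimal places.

The golden rule sets f'(k) = n + δ, i.e. α·k^(α−1) = n + δ.
So k^(1−α) = α / (n + δ) = 0.28 / 0.063 = 4.4444.
k_gold = 4.4444^(1/0.72) ≈ 7.9385

k_gold ≈ 7.94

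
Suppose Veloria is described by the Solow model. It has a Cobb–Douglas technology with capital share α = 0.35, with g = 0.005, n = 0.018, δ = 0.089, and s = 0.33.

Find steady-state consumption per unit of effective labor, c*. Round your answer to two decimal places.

c* = 1.20

At the steady state, Δk = 0, so s·k^α = (n + g + δ)·k.
Rearranging, k^(1−α) = s / (n + g + δ).
k^0.65 = 0.33 / (0.018 + 0.005 + 0.089) = 0.33 / 0.112 = 2.9464
k* = 2.9464^(1/0.65) ≈ 5.2721
y* = (k*)^α = 5.2721^0.35 ≈ 1.7893
c* = (1 − s)·y* = (1 − 0.33) × 1.7893 ≈ 1.1988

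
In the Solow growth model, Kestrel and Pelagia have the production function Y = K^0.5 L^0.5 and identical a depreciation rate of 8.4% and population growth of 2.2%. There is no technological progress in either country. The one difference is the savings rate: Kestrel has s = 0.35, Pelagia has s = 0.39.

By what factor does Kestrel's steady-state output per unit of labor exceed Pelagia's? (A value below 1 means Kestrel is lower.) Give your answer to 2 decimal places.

ratio ≈ 0.90

Steady-state y* = [s/(n + δ)]^(α/(1−α)), so the ratio is [ (s_K/(n + δ)_K) / (s_P/(n + δ)_P) ]^1.
s_K/(n + δ)_K = 0.35/0.106 = 3.3019; s_P/(n + δ)_P = 0.39/0.106 = 3.6792.
Ratio = (3.3019/3.6792)^1 = 0.8975^1 ≈ 0.8975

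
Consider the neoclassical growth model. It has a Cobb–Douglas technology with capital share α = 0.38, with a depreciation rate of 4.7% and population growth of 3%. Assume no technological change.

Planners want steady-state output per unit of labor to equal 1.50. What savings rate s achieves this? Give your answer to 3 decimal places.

s ≈ 0.149

At the steady state, Δk = 0, so s·k^α = (n + δ)·k.
Since y* = [s/(n + δ)]^(α/(1−α)), we have s/(n + δ) = (y*)^((1−α)/α) = 1.50^1.6316 = 1.9378.
Therefore s = 1.9378 × (n + δ) = 1.9378 × 0.077 = 0.1492.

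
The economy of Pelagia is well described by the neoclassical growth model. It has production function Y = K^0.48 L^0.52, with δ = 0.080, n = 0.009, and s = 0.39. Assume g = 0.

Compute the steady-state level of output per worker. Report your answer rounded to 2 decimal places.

Steady state requires s·f(k) = (n + δ)·k, i.e. s·k^α = (n + δ)·k.
Rearranging, k^(1−α) = s / (n + δ).
k^0.52 = 0.39 / (0.009 + 0.080) = 0.39 / 0.089 = 4.3820
k* = 4.3820^(1/0.52) ≈ 17.1390
y* = (k*)^α = 17.1390^0.48 ≈ 3.9112

y* = 3.91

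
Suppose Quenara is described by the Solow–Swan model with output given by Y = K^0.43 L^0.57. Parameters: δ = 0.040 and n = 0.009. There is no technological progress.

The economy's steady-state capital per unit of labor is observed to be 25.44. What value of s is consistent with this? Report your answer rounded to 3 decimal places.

In steady state, investment equals break-even investment: s·k^α = (n + δ)·k.
So s / (n + δ) = (k*)^(1−α) = 25.44^0.57 = 6.3262.
Therefore s = 6.3262 × (n + δ) = 6.3262 × 0.049 = 0.3100.

s ≈ 0.310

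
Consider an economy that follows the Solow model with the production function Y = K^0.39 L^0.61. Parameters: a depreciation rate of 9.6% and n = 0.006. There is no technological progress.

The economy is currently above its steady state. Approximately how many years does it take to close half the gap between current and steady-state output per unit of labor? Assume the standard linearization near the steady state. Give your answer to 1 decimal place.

Near the steady state the convergence rate is λ = (1 − α)(n + δ).
λ = (1 − 0.39) × 0.102 = 0.61 × 0.102 = 0.06222
Half-life = ln 2 / λ = 0.6931 / 0.06222 ≈ 11.14 years

about 11.1 years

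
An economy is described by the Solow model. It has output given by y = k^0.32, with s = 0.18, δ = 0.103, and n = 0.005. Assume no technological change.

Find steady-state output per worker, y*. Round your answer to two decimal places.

At the steady state, Δk = 0, so s·k^α = (n + δ)·k.
Rearranging, k^(1−α) = s / (n + δ).
k^0.68 = 0.18 / (0.005 + 0.103) = 0.18 / 0.108 = 1.6667
k* = 1.6667^(1/0.68) ≈ 2.1196
y* = (k*)^α = 2.1196^0.32 ≈ 1.2717

y* ≈ 1.27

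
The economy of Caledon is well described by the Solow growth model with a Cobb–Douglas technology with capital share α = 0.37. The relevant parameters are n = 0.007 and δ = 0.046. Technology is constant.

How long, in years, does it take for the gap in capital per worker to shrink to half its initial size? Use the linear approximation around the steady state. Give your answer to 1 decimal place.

Near the steady state the convergence rate is λ = (1 − α)(n + δ).
λ = (1 − 0.37) × 0.053 = 0.63 × 0.053 = 0.03339
Half-life = ln 2 / λ = 0.6931 / 0.03339 ≈ 20.76 years

half-life ≈ 20.8 years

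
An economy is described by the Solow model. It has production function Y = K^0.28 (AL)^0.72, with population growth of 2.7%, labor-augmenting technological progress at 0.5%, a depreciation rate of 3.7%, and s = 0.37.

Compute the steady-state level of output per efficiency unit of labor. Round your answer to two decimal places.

y* = 1.92

In steady state, investment equals break-even investment: s·k^α = (n + g + δ)·k.
Rearranging, k^(1−α) = s / (n + g + δ).
k^0.72 = 0.37 / (0.027 + 0.005 + 0.037) = 0.37 / 0.069 = 5.3623
k* = 5.3623^(1/0.72) ≈ 10.3036
y* = (k*)^α = 10.3036^0.28 ≈ 1.9215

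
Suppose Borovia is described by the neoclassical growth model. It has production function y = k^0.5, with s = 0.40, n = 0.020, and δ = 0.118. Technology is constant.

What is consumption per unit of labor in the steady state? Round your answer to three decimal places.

In steady state, investment equals break-even investment: s·k^α = (n + δ)·k.
Rearranging, k^(1−α) = s / (n + δ).
k^0.5 = 0.40 / (0.020 + 0.118) = 0.40 / 0.138 = 2.8986
k* = 2.8986^(1/0.5) ≈ 8.4019
y* = (k*)^α = 8.4019^0.5 ≈ 2.8986
c* = (1 − s)·y* = (1 − 0.40) × 2.8986 ≈ 1.7392

c* ≈ 1.739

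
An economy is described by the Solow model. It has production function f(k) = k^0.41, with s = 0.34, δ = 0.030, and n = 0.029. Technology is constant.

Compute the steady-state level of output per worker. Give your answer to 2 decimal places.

Steady state requires s·f(k) = (n + δ)·k, i.e. s·k^α = (n + δ)·k.
Rearranging, k^(1−α) = s / (n + δ).
k^0.59 = 0.34 / (0.029 + 0.030) = 0.34 / 0.059 = 5.7627
k* = 5.7627^(1/0.59) ≈ 19.4624
y* = (k*)^α = 19.4624^0.41 ≈ 3.3773

y* ≈ 3.38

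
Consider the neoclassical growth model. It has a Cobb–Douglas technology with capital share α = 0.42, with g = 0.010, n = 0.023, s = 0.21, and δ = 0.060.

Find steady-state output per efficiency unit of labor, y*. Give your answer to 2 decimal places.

y* ≈ 1.80

At the steady state, Δk = 0, so s·k^α = (n + g + δ)·k.
Dividing both sides by k: k^(1−α) = s / (n + g + δ).
k^0.58 = 0.21 / (0.023 + 0.010 + 0.060) = 0.21 / 0.093 = 2.2581
k* = 2.2581^(1/0.58) ≈ 4.0729
y* = (k*)^α = 4.0729^0.42 ≈ 1.8037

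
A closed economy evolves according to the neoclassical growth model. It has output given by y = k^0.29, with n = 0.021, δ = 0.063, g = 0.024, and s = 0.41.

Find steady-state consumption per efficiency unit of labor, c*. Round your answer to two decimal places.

Steady state requires s·f(k) = (n + g + δ)·k, i.e. s·k^α = (n + g + δ)·k.
Rearranging, k^(1−α) = s / (n + g + δ).
k^0.71 = 0.41 / (0.021 + 0.024 + 0.063) = 0.41 / 0.108 = 3.7963
k* = 3.7963^(1/0.71) ≈ 6.5464
y* = (k*)^α = 6.5464^0.29 ≈ 1.7244
c* = (1 − s)·y* = (1 − 0.41) × 1.7244 ≈ 1.0174

c* ≈ 1.02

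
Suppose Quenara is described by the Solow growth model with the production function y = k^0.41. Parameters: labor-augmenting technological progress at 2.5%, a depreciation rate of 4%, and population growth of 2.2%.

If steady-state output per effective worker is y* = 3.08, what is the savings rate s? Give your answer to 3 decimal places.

In steady state, investment equals break-even investment: s·k^α = (n + g + δ)·k.
Since y* = [s/(n + g + δ)]^(α/(1−α)), we have s/(n + g + δ) = (y*)^((1−α)/α) = 3.08^1.439 = 5.0469.
Therefore s = 5.0469 × (n + g + δ) = 5.0469 × 0.087 = 0.4391.

s ≈ 0.439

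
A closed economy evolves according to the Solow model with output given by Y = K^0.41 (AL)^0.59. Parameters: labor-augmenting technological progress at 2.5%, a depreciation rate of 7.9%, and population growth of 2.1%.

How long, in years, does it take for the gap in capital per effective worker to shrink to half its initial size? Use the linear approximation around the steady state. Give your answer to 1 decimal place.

t_½ ≈ 9.4 years

Near the steady state the convergence rate is λ = (1 − α)(n + g + δ).
λ = (1 − 0.41) × 0.125 = 0.59 × 0.125 = 0.07375
Half-life = ln 2 / λ = 0.6931 / 0.07375 ≈ 9.40 years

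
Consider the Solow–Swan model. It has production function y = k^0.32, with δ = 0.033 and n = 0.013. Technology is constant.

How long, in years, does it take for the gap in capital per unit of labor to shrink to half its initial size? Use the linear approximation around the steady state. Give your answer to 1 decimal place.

t_½ ≈ 22.2 years

Near the steady state the convergence rate is λ = (1 − α)(n + δ).
λ = (1 − 0.32) × 0.046 = 0.68 × 0.046 = 0.03128
Half-life = ln 2 / λ = 0.6931 / 0.03128 ≈ 22.16 years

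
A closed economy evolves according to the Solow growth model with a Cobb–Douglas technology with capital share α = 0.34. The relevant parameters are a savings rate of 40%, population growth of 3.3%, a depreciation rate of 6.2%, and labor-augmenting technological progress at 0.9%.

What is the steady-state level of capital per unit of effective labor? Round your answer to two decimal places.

Steady state requires s·f(k) = (n + g + δ)·k, i.e. s·k^α = (n + g + δ)·k.
Rearranging, k^(1−α) = s / (n + g + δ).
k^0.66 = 0.40 / (0.033 + 0.009 + 0.062) = 0.40 / 0.104 = 3.8462
k* = 3.8462^(1/0.66) ≈ 7.6986

k* ≈ 7.70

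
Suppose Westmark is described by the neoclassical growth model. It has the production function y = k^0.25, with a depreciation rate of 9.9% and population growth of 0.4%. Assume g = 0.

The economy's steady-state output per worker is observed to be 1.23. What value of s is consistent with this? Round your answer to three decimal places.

s ≈ 0.192

In steady state, investment equals break-even investment: s·k^α = (n + δ)·k.
Since y* = [s/(n + δ)]^(α/(1−α)), we have s/(n + δ) = (y*)^((1−α)/α) = 1.23^3 = 1.8609.
Therefore s = 1.8609 × (n + δ) = 1.8609 × 0.103 = 0.1917.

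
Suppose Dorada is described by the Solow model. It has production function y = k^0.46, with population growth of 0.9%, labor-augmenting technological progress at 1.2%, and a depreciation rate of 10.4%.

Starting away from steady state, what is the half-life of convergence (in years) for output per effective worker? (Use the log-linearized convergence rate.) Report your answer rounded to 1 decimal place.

Near the steady state the convergence rate is λ = (1 − α)(n + g + δ).
λ = (1 − 0.46) × 0.125 = 0.54 × 0.125 = 0.0675
Half-life = ln 2 / λ = 0.6931 / 0.0675 ≈ 10.27 years

t_½ ≈ 10.3 years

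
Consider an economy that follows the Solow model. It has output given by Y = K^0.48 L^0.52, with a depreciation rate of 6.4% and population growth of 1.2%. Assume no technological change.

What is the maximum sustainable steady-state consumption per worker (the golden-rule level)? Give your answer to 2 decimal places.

c_gold ≈ 2.85

At the golden rule, f'(k) = n + δ, so α·k^(α−1) = n + δ and k_gold = (α/(n + δ))^(1/(1−α)).
k_gold = (0.48/0.076)^(1/0.52) = 6.3158^1.9231 ≈ 34.6181
c_gold = f(k_gold) − (n + δ)·k_gold = 5.4811 − 0.076×34.6181 ≈ 2.8501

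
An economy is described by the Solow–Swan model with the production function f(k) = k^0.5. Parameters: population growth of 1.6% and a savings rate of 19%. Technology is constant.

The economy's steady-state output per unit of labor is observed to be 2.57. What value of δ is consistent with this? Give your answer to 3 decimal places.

Steady state requires s·f(k) = (n + δ)·k, i.e. s·k^α = (n + δ)·k.
Since y* = [s/(n + δ)]^(α/(1−α)), we have s/(n + δ) = (y*)^((1−α)/α) = 2.57^1 = 2.5700.
Therefore n + δ = s / 2.5700 = 0.19 / 2.5700 = 0.0739, so δ = 0.0739 − 0.016 = 0.0579.

δ ≈ 0.058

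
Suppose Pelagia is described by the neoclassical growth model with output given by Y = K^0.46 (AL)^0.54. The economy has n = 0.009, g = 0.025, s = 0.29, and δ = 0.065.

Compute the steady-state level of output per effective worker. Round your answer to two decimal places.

At the steady state, Δk = 0, so s·k^α = (n + g + δ)·k.
Rearranging, k^(1−α) = s / (n + g + δ).
k^0.54 = 0.29 / (0.009 + 0.025 + 0.065) = 0.29 / 0.099 = 2.9293
k* = 2.9293^(1/0.54) ≈ 7.3177
y* = (k*)^α = 7.3177^0.46 ≈ 2.4981

y* = 2.50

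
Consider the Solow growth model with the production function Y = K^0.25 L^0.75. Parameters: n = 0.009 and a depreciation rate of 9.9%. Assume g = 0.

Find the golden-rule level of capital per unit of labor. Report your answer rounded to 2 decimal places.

k_gold ≈ 3.06

The golden rule sets f'(k) = n + δ, i.e. α·k^(α−1) = n + δ.
So k^(1−α) = α / (n + δ) = 0.25 / 0.108 = 2.3148.
k_gold = 2.3148^(1/0.75) ≈ 3.0621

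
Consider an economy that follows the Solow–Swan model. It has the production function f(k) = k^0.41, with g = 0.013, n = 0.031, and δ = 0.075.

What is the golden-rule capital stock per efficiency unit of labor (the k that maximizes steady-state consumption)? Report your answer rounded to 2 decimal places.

The golden rule sets f'(k) = n + g + δ, i.e. α·k^(α−1) = n + g + δ.
So k^(1−α) = α / (n + g + δ) = 0.41 / 0.119 = 3.4454.
k_gold = 3.4454^(1/0.59) ≈ 8.1391

k_gold ≈ 8.14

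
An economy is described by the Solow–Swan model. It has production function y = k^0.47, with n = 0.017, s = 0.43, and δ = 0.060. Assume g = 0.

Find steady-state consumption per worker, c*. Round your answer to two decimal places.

In steady state, investment equals break-even investment: s·k^α = (n + δ)·k.
Dividing both sides by k: k^(1−α) = s / (n + δ).
k^0.53 = 0.43 / (0.017 + 0.060) = 0.43 / 0.077 = 5.5844
k* = 5.5844^(1/0.53) ≈ 25.6679
y* = (k*)^α = 25.6679^0.47 ≈ 4.5964
c* = (1 − s)·y* = (1 − 0.43) × 4.5964 ≈ 2.6199

c* ≈ 2.62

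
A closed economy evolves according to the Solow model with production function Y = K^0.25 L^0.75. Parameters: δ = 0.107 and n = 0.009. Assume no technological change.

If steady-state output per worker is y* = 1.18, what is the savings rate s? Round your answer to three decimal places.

At the steady state, Δk = 0, so s·k^α = (n + δ)·k.
Since y* = [s/(n + δ)]^(α/(1−α)), we have s/(n + δ) = (y*)^((1−α)/α) = 1.18^3 = 1.6430.
Therefore s = 1.6430 × (n + δ) = 1.6430 × 0.116 = 0.1906.

s ≈ 0.191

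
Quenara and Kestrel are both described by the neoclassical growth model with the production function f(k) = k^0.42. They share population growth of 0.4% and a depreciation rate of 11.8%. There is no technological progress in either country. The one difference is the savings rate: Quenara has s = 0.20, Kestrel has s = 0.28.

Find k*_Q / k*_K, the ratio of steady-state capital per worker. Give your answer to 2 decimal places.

ratio ≈ 0.56

Steady-state k* = [s/(n + δ)]^(1/(1−α)), so the ratio is [ (s_Q/(n + δ)_Q) / (s_K/(n + δ)_K) ]^1.7241.
s_Q/(n + δ)_Q = 0.20/0.122 = 1.6393; s_K/(n + δ)_K = 0.28/0.122 = 2.2951.
Ratio = (1.6393/2.2951)^1.7241 = 0.7143^1.7241 ≈ 0.5599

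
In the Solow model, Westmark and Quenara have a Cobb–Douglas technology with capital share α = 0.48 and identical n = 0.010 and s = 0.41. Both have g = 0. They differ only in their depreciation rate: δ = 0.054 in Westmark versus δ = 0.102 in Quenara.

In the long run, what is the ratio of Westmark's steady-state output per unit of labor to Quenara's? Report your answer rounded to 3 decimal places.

Steady-state y* = [s/(n + δ)]^(α/(1−α)), so the ratio is [ (s_W/(n + δ)_W) / (s_Q/(n + δ)_Q) ]^0.9231.
s_W/(n + δ)_W = 0.41/0.064 = 6.4063; s_Q/(n + δ)_Q = 0.41/0.112 = 3.6607.
Ratio = (6.4063/3.6607)^0.9231 = 1.7500^0.9231 ≈ 1.6763

y*_W / y*_Q ≈ 1.676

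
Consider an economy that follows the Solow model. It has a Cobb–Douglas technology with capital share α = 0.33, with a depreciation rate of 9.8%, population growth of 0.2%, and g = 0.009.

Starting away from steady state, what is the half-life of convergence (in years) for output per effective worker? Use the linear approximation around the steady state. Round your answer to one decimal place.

t_½ ≈ 9.5 years

Near the steady state the convergence rate is λ = (1 − α)(n + g + δ).
λ = (1 − 0.33) × 0.109 = 0.67 × 0.109 = 0.07303
Half-life = ln 2 / λ = 0.6931 / 0.07303 ≈ 9.49 years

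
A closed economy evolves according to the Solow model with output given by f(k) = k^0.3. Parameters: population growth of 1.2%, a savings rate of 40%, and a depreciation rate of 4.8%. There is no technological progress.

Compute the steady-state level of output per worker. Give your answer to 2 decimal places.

y* ≈ 2.25

At the steady state, Δk = 0, so s·k^α = (n + δ)·k.
Dividing both sides by k: k^(1−α) = s / (n + δ).
k^0.7 = 0.40 / (0.012 + 0.048) = 0.40 / 0.060 = 6.6667
k* = 6.6667^(1/0.7) ≈ 15.0320
y* = (k*)^α = 15.0320^0.3 ≈ 2.2548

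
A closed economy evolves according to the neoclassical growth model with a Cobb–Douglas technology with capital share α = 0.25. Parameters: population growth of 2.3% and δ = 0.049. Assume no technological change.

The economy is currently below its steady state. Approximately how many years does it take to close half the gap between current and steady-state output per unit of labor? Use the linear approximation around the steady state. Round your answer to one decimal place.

about 12.8 years

Near the steady state the convergence rate is λ = (1 − α)(n + δ).
λ = (1 − 0.25) × 0.072 = 0.75 × 0.072 = 0.0540
Half-life = ln 2 / λ = 0.6931 / 0.0540 ≈ 12.84 years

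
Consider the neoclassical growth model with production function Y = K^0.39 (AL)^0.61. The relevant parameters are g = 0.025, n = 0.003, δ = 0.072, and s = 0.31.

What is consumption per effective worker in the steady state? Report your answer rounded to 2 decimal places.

c* ≈ 1.42

At the steady state, Δk = 0, so s·k^α = (n + g + δ)·k.
Rearranging, k^(1−α) = s / (n + g + δ).
k^0.61 = 0.31 / (0.003 + 0.025 + 0.072) = 0.31 / 0.100 = 3.1000
k* = 3.1000^(1/0.61) ≈ 6.3901
y* = (k*)^α = 6.3901^0.39 ≈ 2.0613
c* = (1 − s)·y* = (1 − 0.31) × 2.0613 ≈ 1.4223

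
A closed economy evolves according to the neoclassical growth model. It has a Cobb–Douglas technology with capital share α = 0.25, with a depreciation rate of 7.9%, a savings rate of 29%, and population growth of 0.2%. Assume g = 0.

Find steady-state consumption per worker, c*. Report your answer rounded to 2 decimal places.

In steady state, investment equals break-even investment: s·k^α = (n + δ)·k.
Dividing both sides by k: k^(1−α) = s / (n + δ).
k^0.75 = 0.29 / (0.002 + 0.079) = 0.29 / 0.081 = 3.5802
k* = 3.5802^(1/0.75) ≈ 5.4770
y* = (k*)^α = 5.4770^0.25 ≈ 1.5298
c* = (1 − s)·y* = (1 − 0.29) × 1.5298 ≈ 1.0862

c* ≈ 1.09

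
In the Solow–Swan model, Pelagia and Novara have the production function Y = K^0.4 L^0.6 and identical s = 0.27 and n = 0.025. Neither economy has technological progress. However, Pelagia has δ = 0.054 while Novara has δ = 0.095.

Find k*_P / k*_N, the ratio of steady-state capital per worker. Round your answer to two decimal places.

Steady-state k* = [s/(n + δ)]^(1/(1−α)), so the ratio is [ (s_P/(n + δ)_P) / (s_N/(n + δ)_N) ]^1.6667.
s_P/(n + δ)_P = 0.27/0.079 = 3.4177; s_N/(n + δ)_N = 0.27/0.120 = 2.2500.
Ratio = (3.4177/2.2500)^1.6667 = 1.5190^1.6667 ≈ 2.0073

k*_P / k*_N ≈ 2.01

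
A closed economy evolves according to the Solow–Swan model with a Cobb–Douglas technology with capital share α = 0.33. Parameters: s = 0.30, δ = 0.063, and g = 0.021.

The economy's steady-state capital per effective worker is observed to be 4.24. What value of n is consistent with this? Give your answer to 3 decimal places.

n ≈ 0.030

In steady state, investment equals break-even investment: s·k^α = (n + g + δ)·k.
So s / (n + g + δ) = (k*)^(1−α) = 4.24^0.67 = 2.6323.
Therefore n + g + δ = s / 2.6323 = 0.30 / 2.6323 = 0.1140, so n = 0.1140 − 0.084 = 0.0300.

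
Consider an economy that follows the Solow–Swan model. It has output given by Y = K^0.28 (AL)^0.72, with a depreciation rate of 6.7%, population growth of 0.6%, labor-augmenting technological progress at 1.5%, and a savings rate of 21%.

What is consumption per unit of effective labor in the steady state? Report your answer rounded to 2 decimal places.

At the steady state, Δk = 0, so s·k^α = (n + g + δ)·k.
Dividing both sides by k: k^(1−α) = s / (n + g + δ).
k^0.72 = 0.21 / (0.006 + 0.015 + 0.067) = 0.21 / 0.088 = 2.3864
k* = 2.3864^(1/0.72) ≈ 3.3469
y* = (k*)^α = 3.3469^0.28 ≈ 1.4025
c* = (1 − s)·y* = (1 − 0.21) × 1.4025 ≈ 1.1080

c* = 1.11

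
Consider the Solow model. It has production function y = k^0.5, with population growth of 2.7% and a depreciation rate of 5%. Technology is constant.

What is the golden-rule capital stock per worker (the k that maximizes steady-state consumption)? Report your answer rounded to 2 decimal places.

k_gold ≈ 42.17

The golden rule sets f'(k) = n + δ, i.e. α·k^(α−1) = n + δ.
So k^(1−α) = α / (n + δ) = 0.5 / 0.077 = 6.4935.
k_gold = 6.4935^(1/0.5) ≈ 42.1655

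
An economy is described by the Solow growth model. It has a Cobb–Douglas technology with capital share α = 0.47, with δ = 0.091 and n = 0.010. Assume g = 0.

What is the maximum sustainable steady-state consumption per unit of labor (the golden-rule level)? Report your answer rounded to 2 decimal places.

At the golden rule, f'(k) = n + δ, so α·k^(α−1) = n + δ and k_gold = (α/(n + δ))^(1/(1−α)).
k_gold = (0.47/0.101)^(1/0.53) = 4.6535^1.8868 ≈ 18.1956
c_gold = f(k_gold) − (n + δ)·k_gold = 3.9101 − 0.101×18.1956 ≈ 2.0723

c_gold ≈ 2.07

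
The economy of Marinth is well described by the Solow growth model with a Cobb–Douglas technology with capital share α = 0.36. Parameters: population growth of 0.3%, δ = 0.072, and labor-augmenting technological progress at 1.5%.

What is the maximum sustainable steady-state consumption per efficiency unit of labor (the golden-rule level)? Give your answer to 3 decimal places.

At the golden rule, f'(k) = n + g + δ, so α·k^(α−1) = n + g + δ and k_gold = (α/(n + g + δ))^(1/(1−α)).
k_gold = (0.36/0.090)^(1/0.64) = 4.0000^1.5625 ≈ 8.7241
c_gold = f(k_gold) − (n + g + δ)·k_gold = 2.1810 − 0.090×8.7241 ≈ 1.3958

c_gold ≈ 1.396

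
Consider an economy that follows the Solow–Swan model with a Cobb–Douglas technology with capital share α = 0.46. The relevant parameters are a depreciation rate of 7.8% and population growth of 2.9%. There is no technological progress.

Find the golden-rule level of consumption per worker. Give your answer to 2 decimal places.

c_gold ≈ 1.87

At the golden rule, f'(k) = n + δ, so α·k^(α−1) = n + δ and k_gold = (α/(n + δ))^(1/(1−α)).
k_gold = (0.46/0.107)^(1/0.54) = 4.2991^1.8519 ≈ 14.8920
c_gold = f(k_gold) − (n + δ)·k_gold = 3.4638 − 0.107×14.8920 ≈ 1.8704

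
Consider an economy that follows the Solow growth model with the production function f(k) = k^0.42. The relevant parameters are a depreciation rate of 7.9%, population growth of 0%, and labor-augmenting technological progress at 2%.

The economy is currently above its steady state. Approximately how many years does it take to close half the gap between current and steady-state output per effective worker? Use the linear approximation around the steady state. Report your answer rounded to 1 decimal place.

t_½ ≈ 12.1 years

Near the steady state the convergence rate is λ = (1 − α)(n + g + δ).
λ = (1 − 0.42) × 0.099 = 0.58 × 0.099 = 0.05742
Half-life = ln 2 / λ = 0.6931 / 0.05742 ≈ 12.07 years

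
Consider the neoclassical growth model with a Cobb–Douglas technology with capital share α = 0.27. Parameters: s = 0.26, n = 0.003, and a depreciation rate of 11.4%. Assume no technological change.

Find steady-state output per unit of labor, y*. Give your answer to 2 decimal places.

y* = 1.34

Steady state requires s·f(k) = (n + δ)·k, i.e. s·k^α = (n + δ)·k.
Rearranging, k^(1−α) = s / (n + δ).
k^0.73 = 0.26 / (0.003 + 0.114) = 0.26 / 0.117 = 2.2222
k* = 2.2222^(1/0.73) ≈ 2.9857
y* = (k*)^α = 2.9857^0.27 ≈ 1.3436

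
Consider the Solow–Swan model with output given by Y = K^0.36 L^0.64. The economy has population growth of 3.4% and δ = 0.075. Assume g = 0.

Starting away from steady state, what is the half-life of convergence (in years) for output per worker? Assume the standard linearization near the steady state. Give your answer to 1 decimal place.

Near the steady state the convergence rate is λ = (1 − α)(n + δ).
λ = (1 − 0.36) × 0.109 = 0.64 × 0.109 = 0.06976
Half-life = ln 2 / λ = 0.6931 / 0.06976 ≈ 9.94 years

t_½ ≈ 9.9 years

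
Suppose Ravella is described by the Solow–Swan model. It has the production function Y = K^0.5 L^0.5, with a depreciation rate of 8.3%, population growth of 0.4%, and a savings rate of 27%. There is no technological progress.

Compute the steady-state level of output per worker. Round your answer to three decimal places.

y* ≈ 3.103

At the steady state, Δk = 0, so s·k^α = (n + δ)·k.
Rearranging, k^(1−α) = s / (n + δ).
k^0.5 = 0.27 / (0.004 + 0.083) = 0.27 / 0.087 = 3.1034
k* = 3.1034^(1/0.5) ≈ 9.6311
y* = (k*)^α = 9.6311^0.5 ≈ 3.1034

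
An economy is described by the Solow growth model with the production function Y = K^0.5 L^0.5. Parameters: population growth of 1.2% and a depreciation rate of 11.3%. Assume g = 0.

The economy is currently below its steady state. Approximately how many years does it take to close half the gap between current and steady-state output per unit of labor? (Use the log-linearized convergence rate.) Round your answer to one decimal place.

t_½ ≈ 11.1 years

Near the steady state the convergence rate is λ = (1 − α)(n + δ).
λ = (1 − 0.5) × 0.125 = 0.5 × 0.125 = 0.0625
Half-life = ln 2 / λ = 0.6931 / 0.0625 ≈ 11.09 years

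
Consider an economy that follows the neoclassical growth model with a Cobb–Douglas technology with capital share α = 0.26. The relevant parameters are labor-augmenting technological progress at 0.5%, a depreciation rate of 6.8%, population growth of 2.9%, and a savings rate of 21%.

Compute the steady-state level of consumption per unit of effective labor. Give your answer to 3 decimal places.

At the steady state, Δk = 0, so s·k^α = (n + g + δ)·k.
Dividing both sides by k: k^(1−α) = s / (n + g + δ).
k^0.74 = 0.21 / (0.029 + 0.005 + 0.068) = 0.21 / 0.102 = 2.0588
k* = 2.0588^(1/0.74) ≈ 2.6534
y* = (k*)^α = 2.6534^0.26 ≈ 1.2888
c* = (1 − s)·y* = (1 − 0.21) × 1.2888 ≈ 1.0182

c* = 1.018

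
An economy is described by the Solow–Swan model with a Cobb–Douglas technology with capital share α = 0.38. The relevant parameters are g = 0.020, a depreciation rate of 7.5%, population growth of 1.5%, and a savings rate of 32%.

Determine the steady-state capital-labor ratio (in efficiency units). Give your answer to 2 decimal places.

k* ≈ 5.60

At the steady state, Δk = 0, so s·k^α = (n + g + δ)·k.
Rearranging, k^(1−α) = s / (n + g + δ).
k^0.62 = 0.32 / (0.015 + 0.020 + 0.075) = 0.32 / 0.110 = 2.9091
k* = 2.9091^(1/0.62) ≈ 5.5975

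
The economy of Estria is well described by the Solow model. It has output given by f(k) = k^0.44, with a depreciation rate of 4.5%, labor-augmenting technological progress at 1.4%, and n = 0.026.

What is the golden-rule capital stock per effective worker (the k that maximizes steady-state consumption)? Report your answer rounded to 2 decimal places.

The golden rule sets f'(k) = n + g + δ, i.e. α·k^(α−1) = n + g + δ.
So k^(1−α) = α / (n + g + δ) = 0.44 / 0.085 = 5.1765.
k_gold = 5.1765^(1/0.56) ≈ 18.8393

k_gold ≈ 18.84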